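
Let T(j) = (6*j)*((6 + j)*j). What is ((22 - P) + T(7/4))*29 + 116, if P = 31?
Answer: 127513/32 ≈ 3984.8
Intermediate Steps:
T(j) = 6*j²*(6 + j) (T(j) = (6*j)*(j*(6 + j)) = 6*j²*(6 + j))
((22 - P) + T(7/4))*29 + 116 = ((22 - 1*31) + 6*(7/4)²*(6 + 7/4))*29 + 116 = ((22 - 31) + 6*(7*(¼))²*(6 + 7*(¼)))*29 + 116 = (-9 + 6*(7/4)²*(6 + 7/4))*29 + 116 = (-9 + 6*(49/16)*(31/4))*29 + 116 = (-9 + 4557/32)*29 + 116 = (4269/32)*29 + 116 = 123801/32 + 116 = 127513/32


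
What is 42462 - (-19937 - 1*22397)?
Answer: 84796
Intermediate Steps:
42462 - (-19937 - 1*22397) = 42462 - (-19937 - 22397) = 42462 - 1*(-42334) = 42462 + 42334 = 84796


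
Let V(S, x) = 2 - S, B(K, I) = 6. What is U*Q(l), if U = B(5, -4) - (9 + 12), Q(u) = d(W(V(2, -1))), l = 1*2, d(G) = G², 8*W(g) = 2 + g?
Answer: -15/16 ≈ -0.93750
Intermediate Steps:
W(g) = ¼ + g/8 (W(g) = (2 + g)/8 = ¼ + g/8)
l = 2
Q(u) = 1/16 (Q(u) = (¼ + (2 - 1*2)/8)² = (¼ + (2 - 2)/8)² = (¼ + (⅛)*0)² = (¼ + 0)² = (¼)² = 1/16)
U = -15 (U = 6 - (9 + 12) = 6 - 1*21 = 6 - 21 = -15)
U*Q(l) = -15*1/16 = -15/16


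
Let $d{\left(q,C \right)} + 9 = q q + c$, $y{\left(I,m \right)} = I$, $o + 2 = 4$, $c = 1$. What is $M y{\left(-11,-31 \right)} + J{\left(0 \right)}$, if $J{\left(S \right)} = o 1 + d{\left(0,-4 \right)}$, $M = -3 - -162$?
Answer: $-1755$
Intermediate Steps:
$o = 2$ ($o = -2 + 4 = 2$)
$d{\left(q,C \right)} = -8 + q^{2}$ ($d{\left(q,C \right)} = -9 + \left(q q + 1\right) = -9 + \left(q^{2} + 1\right) = -9 + \left(1 + q^{2}\right) = -8 + q^{2}$)
$M = 159$ ($M = -3 + 162 = 159$)
$J{\left(S \right)} = -6$ ($J{\left(S \right)} = 2 \cdot 1 - \left(8 - 0^{2}\right) = 2 + \left(-8 + 0\right) = 2 - 8 = -6$)
$M y{\left(-11,-31 \right)} + J{\left(0 \right)} = 159 \left(-11\right) - 6 = -1749 - 6 = -1755$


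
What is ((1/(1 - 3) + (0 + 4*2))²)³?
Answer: 11390625/64 ≈ 1.7798e+5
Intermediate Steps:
((1/(1 - 3) + (0 + 4*2))²)³ = ((1/(-2) + (0 + 8))²)³ = ((-½ + 8)²)³ = ((15/2)²)³ = (225/4)³ = 11390625/64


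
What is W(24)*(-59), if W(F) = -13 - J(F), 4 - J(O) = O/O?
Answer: 944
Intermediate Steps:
J(O) = 3 (J(O) = 4 - O/O = 4 - 1*1 = 4 - 1 = 3)
W(F) = -16 (W(F) = -13 - 1*3 = -13 - 3 = -16)
W(24)*(-59) = -16*(-59) = 944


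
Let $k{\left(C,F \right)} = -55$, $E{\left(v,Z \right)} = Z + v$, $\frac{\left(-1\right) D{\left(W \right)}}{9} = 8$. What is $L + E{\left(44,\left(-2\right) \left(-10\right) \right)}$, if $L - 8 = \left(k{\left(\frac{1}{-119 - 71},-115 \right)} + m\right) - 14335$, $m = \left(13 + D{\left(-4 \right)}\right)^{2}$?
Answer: $-10837$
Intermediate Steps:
$D{\left(W \right)} = -72$ ($D{\left(W \right)} = \left(-9\right) 8 = -72$)
$m = 3481$ ($m = \left(13 - 72\right)^{2} = \left(-59\right)^{2} = 3481$)
$L = -10901$ ($L = 8 + \left(\left(-55 + 3481\right) - 14335\right) = 8 + \left(3426 - 14335\right) = 8 - 10909 = -10901$)
$L + E{\left(44,\left(-2\right) \left(-10\right) \right)} = -10901 + \left(\left(-2\right) \left(-10\right) + 44\right) = -10901 + \left(20 + 44\right) = -10901 + 64 = -10837$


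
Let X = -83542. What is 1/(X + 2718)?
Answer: -1/80824 ≈ -1.2373e-5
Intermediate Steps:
1/(X + 2718) = 1/(-83542 + 2718) = 1/(-80824) = -1/80824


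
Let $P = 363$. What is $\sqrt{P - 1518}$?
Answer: $i \sqrt{1155} \approx 33.985 i$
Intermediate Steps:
$\sqrt{P - 1518} = \sqrt{363 - 1518} = \sqrt{-1155} = i \sqrt{1155}$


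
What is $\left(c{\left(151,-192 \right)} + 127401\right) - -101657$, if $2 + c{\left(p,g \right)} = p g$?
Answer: $200064$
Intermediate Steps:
$c{\left(p,g \right)} = -2 + g p$ ($c{\left(p,g \right)} = -2 + p g = -2 + g p$)
$\left(c{\left(151,-192 \right)} + 127401\right) - -101657 = \left(\left(-2 - 28992\right) + 127401\right) - -101657 = \left(\left(-2 - 28992\right) + 127401\right) + \left(-32547 + 134204\right) = \left(-28994 + 127401\right) + 101657 = 98407 + 101657 = 200064$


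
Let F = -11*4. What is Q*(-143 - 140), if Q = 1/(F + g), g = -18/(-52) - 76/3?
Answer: 22074/5381 ≈ 4.1022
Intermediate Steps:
g = -1949/78 (g = -18*(-1/52) - 76*⅓ = 9/26 - 76/3 = -1949/78 ≈ -24.987)
F = -44
Q = -78/5381 (Q = 1/(-44 - 1949/78) = 1/(-5381/78) = -78/5381 ≈ -0.014495)
Q*(-143 - 140) = -78*(-143 - 140)/5381 = -78/5381*(-283) = 22074/5381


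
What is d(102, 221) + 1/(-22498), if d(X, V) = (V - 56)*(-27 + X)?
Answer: 278412749/22498 ≈ 12375.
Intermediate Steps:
d(X, V) = (-56 + V)*(-27 + X)
d(102, 221) + 1/(-22498) = (1512 - 56*102 - 27*221 + 221*102) + 1/(-22498) = (1512 - 5712 - 5967 + 22542) - 1/22498 = 12375 - 1/22498 = 278412749/22498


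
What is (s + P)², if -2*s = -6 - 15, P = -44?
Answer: 4489/4 ≈ 1122.3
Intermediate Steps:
s = 21/2 (s = -(-6 - 15)/2 = -½*(-21) = 21/2 ≈ 10.500)
(s + P)² = (21/2 - 44)² = (-67/2)² = 4489/4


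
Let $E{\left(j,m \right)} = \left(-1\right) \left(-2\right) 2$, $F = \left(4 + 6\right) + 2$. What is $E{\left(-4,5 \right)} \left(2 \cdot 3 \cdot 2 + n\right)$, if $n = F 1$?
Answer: $96$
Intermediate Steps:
$F = 12$ ($F = 10 + 2 = 12$)
$n = 12$ ($n = 12 \cdot 1 = 12$)
$E{\left(j,m \right)} = 4$ ($E{\left(j,m \right)} = 2 \cdot 2 = 4$)
$E{\left(-4,5 \right)} \left(2 \cdot 3 \cdot 2 + n\right) = 4 \left(2 \cdot 3 \cdot 2 + 12\right) = 4 \left(6 \cdot 2 + 12\right) = 4 \left(12 + 12\right) = 4 \cdot 24 = 96$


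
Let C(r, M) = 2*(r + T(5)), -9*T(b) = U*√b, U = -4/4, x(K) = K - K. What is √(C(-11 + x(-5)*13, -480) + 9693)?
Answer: √(87039 + 2*√5)/3 ≈ 98.344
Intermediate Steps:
x(K) = 0
U = -1 (U = -4*¼ = -1)
T(b) = √b/9 (T(b) = -(-1)*√b/9 = √b/9)
C(r, M) = 2*r + 2*√5/9 (C(r, M) = 2*(r + √5/9) = 2*r + 2*√5/9)
√(C(-11 + x(-5)*13, -480) + 9693) = √((2*(-11 + 0*13) + 2*√5/9) + 9693) = √((2*(-11 + 0) + 2*√5/9) + 9693) = √((2*(-11) + 2*√5/9) + 9693) = √((-22 + 2*√5/9) + 9693) = √(9671 + 2*√5/9)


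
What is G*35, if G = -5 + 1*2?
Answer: -105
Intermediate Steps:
G = -3 (G = -5 + 2 = -3)
G*35 = -3*35 = -105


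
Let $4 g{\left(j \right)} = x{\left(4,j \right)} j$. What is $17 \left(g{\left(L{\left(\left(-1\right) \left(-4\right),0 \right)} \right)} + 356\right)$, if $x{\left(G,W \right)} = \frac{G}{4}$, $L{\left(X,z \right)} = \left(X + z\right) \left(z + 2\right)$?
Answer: $6086$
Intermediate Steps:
$L{\left(X,z \right)} = \left(2 + z\right) \left(X + z\right)$ ($L{\left(X,z \right)} = \left(X + z\right) \left(2 + z\right) = \left(2 + z\right) \left(X + z\right)$)
$x{\left(G,W \right)} = \frac{G}{4}$ ($x{\left(G,W \right)} = G \frac{1}{4} = \frac{G}{4}$)
$g{\left(j \right)} = \frac{j}{4}$ ($g{\left(j \right)} = \frac{\frac{1}{4} \cdot 4 j}{4} = \frac{1 j}{4} = \frac{j}{4}$)
$17 \left(g{\left(L{\left(\left(-1\right) \left(-4\right),0 \right)} \right)} + 356\right) = 17 \left(\frac{0^{2} + 2 \left(\left(-1\right) \left(-4\right)\right) + 2 \cdot 0 + \left(-1\right) \left(-4\right) 0}{4} + 356\right) = 17 \left(\frac{0 + 2 \cdot 4 + 0 + 4 \cdot 0}{4} + 356\right) = 17 \left(\frac{0 + 8 + 0 + 0}{4} + 356\right) = 17 \left(\frac{1}{4} \cdot 8 + 356\right) = 17 \left(2 + 356\right) = 17 \cdot 358 = 6086$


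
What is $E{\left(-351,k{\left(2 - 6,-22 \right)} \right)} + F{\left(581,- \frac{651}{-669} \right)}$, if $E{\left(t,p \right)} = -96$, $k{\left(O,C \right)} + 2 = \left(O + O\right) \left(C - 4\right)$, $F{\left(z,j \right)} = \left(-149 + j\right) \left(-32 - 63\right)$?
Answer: $\frac{3114542}{223} \approx 13967.0$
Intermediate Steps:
$F{\left(z,j \right)} = 14155 - 95 j$ ($F{\left(z,j \right)} = \left(-149 + j\right) \left(-95\right) = 14155 - 95 j$)
$k{\left(O,C \right)} = -2 + 2 O \left(-4 + C\right)$ ($k{\left(O,C \right)} = -2 + \left(O + O\right) \left(C - 4\right) = -2 + 2 O \left(-4 + C\right)$)
$E{\left(-351,k{\left(2 - 6,-22 \right)} \right)} + F{\left(581,- \frac{651}{-669} \right)} = -96 + \left(14155 - 95 \left(- \frac{651}{-669}\right)\right) = -96 + \left(14155 - 95 \left(\left(-651\right) \left(- \frac{1}{669}\right)\right)\right) = -96 + \left(14155 - \frac{20615}{223}\right) = -96 + \frac{3135950}{223} = \frac{3114542}{223}$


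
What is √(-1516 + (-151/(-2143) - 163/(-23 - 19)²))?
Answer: I*√12281415085711/90006 ≈ 38.936*I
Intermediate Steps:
√(-1516 + (-151/(-2143) - 163/(-23 - 19)²)) = √(-1516 + (-151*(-1/2143) - 163/((-42)²))) = √(-1516 + (151/2143 - 163/1764)) = √(-1516 - 82945/3780252) = √(-5730944977/3780252) = I*√12281415085711/90006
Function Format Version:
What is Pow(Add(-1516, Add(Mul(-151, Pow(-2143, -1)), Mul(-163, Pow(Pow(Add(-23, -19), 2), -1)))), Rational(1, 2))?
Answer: Mul(Rational(1, 90006), I, Pow(12281415085711, Rational(1, 2))) ≈ Mul(38.936, I)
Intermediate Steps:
Pow(Add(-1516, Add(Mul(-151, Pow(-2143, -1)), Mul(-163, Pow(Pow(Add(-23, -19), 2), -1)))), Rational(1, 2)) = Pow(Add(-1516, Add(Mul(-151, Rational(-1, 2143)), Mul(-163, Pow(Pow(-42, 2), -1)))), Rational(1, 2)) = Pow(Add(-1516, Add(Rational(151, 2143), Mul(-163, Pow(1764, -1)))), Rational(1, 2)) = Pow(Add(-1516, Add(Rational(151, 2143), Mul(-163, Rational(1, 1764)))), Rational(1, 2)) = Pow(Add(-1516, Add(Rational(151, 2143), Rational(-163, 1764))), Rational(1, 2)) = Pow(Add(-1516, Rational(-82945, 3780252)), Rational(1, 2)) = Pow(Rational(-5730944977, 3780252), Rational(1, 2)) = Mul(Rational(1, 90006), I, Pow(12281415085711, Rational(1, 2)))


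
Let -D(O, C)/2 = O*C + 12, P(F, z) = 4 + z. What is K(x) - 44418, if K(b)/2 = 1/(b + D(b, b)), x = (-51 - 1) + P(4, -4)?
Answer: -121794157/2742 ≈ -44418.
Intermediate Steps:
D(O, C) = -24 - 2*C*O (D(O, C) = -2*(O*C + 12) = -2*(C*O + 12) = -2*(12 + C*O) = -24 - 2*C*O)
x = -52 (x = (-51 - 1) + (4 - 4) = -52 + 0 = -52)
K(b) = 2/(-24 + b - 2*b**2) (K(b) = 2/(b + (-24 - 2*b*b)) = 2/(b + (-24 - 2*b**2)) = 2/(-24 + b - 2*b**2))
K(x) - 44418 = -2/(24 - 1*(-52) + 2*(-52)**2) - 44418 = -2/(24 + 52 + 2*2704) - 44418 = -2/(24 + 52 + 5408) - 44418 = -2/5484 - 44418 = -2*1/5484 - 44418 = -1/2742 - 44418 = -121794157/2742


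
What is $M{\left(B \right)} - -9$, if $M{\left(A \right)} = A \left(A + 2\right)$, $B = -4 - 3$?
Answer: $44$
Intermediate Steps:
$B = -7$
$M{\left(A \right)} = A \left(2 + A\right)$
$M{\left(B \right)} - -9 = - 7 \left(2 - 7\right) - -9 = \left(-7\right) \left(-5\right) + 9 = 35 + 9 = 44$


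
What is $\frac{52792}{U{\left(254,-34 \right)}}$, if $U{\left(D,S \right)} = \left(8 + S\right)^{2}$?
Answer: $\frac{13198}{169} \approx 78.095$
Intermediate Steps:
$\frac{52792}{U{\left(254,-34 \right)}} = \frac{52792}{\left(8 - 34\right)^{2}} = \frac{52792}{\left(-26\right)^{2}} = \frac{52792}{676} = 52792 \cdot \frac{1}{676} = \frac{13198}{169}$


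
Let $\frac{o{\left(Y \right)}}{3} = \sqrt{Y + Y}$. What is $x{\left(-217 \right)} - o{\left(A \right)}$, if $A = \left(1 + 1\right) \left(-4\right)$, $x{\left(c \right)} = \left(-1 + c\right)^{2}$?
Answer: $47524 - 12 i \approx 47524.0 - 12.0 i$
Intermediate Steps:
$A = -8$ ($A = 2 \left(-4\right) = -8$)
$o{\left(Y \right)} = 3 \sqrt{2} \sqrt{Y}$ ($o{\left(Y \right)} = 3 \sqrt{Y + Y} = 3 \sqrt{2 Y} = 3 \sqrt{2} \sqrt{Y}$)
$x{\left(-217 \right)} - o{\left(A \right)} = \left(-1 - 217\right)^{2} - 3 \sqrt{2} \sqrt{-8} = \left(-218\right)^{2} - 3 \sqrt{2} \cdot 2 i \sqrt{2} = 47524 - 12 i$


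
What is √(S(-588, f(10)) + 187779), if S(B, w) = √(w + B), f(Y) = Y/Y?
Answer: √(187779 + I*√587) ≈ 433.33 + 0.028*I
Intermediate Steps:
f(Y) = 1
S(B, w) = √(B + w)
√(S(-588, f(10)) + 187779) = √(√(-588 + 1) + 187779) = √(√(-587) + 187779) = √(I*√587 + 187779) = √(187779 + I*√587)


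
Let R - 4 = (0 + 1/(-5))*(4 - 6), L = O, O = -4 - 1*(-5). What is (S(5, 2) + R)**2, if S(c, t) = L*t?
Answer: 1024/25 ≈ 40.960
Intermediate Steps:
O = 1 (O = -4 + 5 = 1)
L = 1
S(c, t) = t (S(c, t) = 1*t = t)
R = 22/5 (R = 4 + (0 + 1/(-5))*(4 - 6) = 4 + (0 - 1/5)*(-2) = 4 - 1/5*(-2) = 4 + 2/5 = 22/5 ≈ 4.4000)
(S(5, 2) + R)**2 = (2 + 22/5)**2 = (32/5)**2 = 1024/25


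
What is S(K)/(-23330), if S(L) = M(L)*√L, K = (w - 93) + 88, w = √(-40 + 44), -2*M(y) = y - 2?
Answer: -I*√3/9332 ≈ -0.0001856*I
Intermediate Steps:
M(y) = 1 - y/2 (M(y) = -(y - 2)/2 = -(-2 + y)/2 = 1 - y/2)
w = 2 (w = √4 = 2)
K = -3 (K = (2 - 93) + 88 = -91 + 88 = -3)
S(L) = √L*(1 - L/2) (S(L) = (1 - L/2)*√L = √L*(1 - L/2))
S(K)/(-23330) = (√(-3)*(2 - 1*(-3))/2)/(-23330) = ((I*√3)*(2 + 3)/2)*(-1/23330) = ((½)*(I*√3)*5)*(-1/23330) = (5*I*√3/2)*(-1/23330) = -I*√3/9332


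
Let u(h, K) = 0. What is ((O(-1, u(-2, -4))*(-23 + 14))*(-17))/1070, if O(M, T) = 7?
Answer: 1071/1070 ≈ 1.0009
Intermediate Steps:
((O(-1, u(-2, -4))*(-23 + 14))*(-17))/1070 = ((7*(-23 + 14))*(-17))/1070 = ((7*(-9))*(-17))*(1/1070) = -63*(-17)*(1/1070) = 1071*(1/1070) = 1071/1070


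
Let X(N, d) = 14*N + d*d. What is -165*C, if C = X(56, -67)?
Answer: -870045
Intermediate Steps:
X(N, d) = d² + 14*N (X(N, d) = 14*N + d² = d² + 14*N)
C = 5273 (C = (-67)² + 14*56 = 4489 + 784 = 5273)
-165*C = -165*5273 = -870045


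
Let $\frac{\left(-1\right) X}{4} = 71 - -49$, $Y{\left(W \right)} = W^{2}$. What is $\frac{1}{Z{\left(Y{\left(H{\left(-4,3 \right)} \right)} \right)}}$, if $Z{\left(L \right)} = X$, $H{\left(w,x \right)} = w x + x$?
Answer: $- \frac{1}{480} \approx -0.0020833$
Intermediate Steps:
$H{\left(w,x \right)} = x + w x$
$X = -480$ ($X = - 4 \left(71 - -49\right) = - 4 \left(71 + 49\right) = \left(-4\right) 120 = -480$)
$Z{\left(L \right)} = -480$
$\frac{1}{Z{\left(Y{\left(H{\left(-4,3 \right)} \right)} \right)}} = \frac{1}{-480} = - \frac{1}{480}$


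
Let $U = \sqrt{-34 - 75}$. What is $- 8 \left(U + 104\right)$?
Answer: $-832 - 8 i \sqrt{109} \approx -832.0 - 83.522 i$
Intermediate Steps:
$U = i \sqrt{109}$ ($U = \sqrt{-109} = i \sqrt{109} \approx 10.44 i$)
$- 8 \left(U + 104\right) = - 8 \left(i \sqrt{109} + 104\right) = - 8 \left(104 + i \sqrt{109}\right) = -832 - 8 i \sqrt{109}$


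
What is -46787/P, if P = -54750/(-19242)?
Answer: -150045909/9125 ≈ -16443.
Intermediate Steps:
P = 9125/3207 (P = -54750*(-1/19242) = 9125/3207 ≈ 2.8453)
-46787/P = -46787/9125/3207 = -46787*3207/9125 = -150045909/9125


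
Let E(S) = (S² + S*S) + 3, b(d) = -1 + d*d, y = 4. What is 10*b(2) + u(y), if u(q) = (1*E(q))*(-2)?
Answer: -40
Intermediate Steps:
b(d) = -1 + d²
E(S) = 3 + 2*S² (E(S) = (S² + S²) + 3 = 2*S² + 3 = 3 + 2*S²)
u(q) = -6 - 4*q² (u(q) = (1*(3 + 2*q²))*(-2) = (3 + 2*q²)*(-2) = -6 - 4*q²)
10*b(2) + u(y) = 10*(-1 + 2²) + (-6 - 4*4²) = 10*(-1 + 4) + (-6 - 4*16) = 10*3 + (-6 - 64) = 30 - 70 = -40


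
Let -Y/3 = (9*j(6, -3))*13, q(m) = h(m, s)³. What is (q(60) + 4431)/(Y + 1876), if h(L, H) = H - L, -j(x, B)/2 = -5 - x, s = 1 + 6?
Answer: 72223/2923 ≈ 24.709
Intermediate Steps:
s = 7
j(x, B) = 10 + 2*x (j(x, B) = -2*(-5 - x) = 10 + 2*x)
q(m) = (7 - m)³
Y = -7722 (Y = -3*9*(10 + 2*6)*13 = -3*9*(10 + 12)*13 = -3*9*22*13 = -594*13 = -3*2574 = -7722)
(q(60) + 4431)/(Y + 1876) = (-(-7 + 60)³ + 4431)/(-7722 + 1876) = (-1*53³ + 4431)/(-5846) = (-1*148877 + 4431)*(-1/5846) = (-148877 + 4431)*(-1/5846) = -144446*(-1/5846) = 72223/2923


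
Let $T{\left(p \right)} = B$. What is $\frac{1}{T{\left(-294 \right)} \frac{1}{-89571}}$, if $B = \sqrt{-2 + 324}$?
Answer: $- \frac{89571 \sqrt{322}}{322} \approx -4991.6$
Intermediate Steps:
$B = \sqrt{322} \approx 17.944$
$T{\left(p \right)} = \sqrt{322}$
$\frac{1}{T{\left(-294 \right)} \frac{1}{-89571}} = \frac{1}{\sqrt{322} \frac{1}{-89571}} = \frac{1}{\sqrt{322} \left(- \frac{1}{89571}\right)} = \frac{1}{\left(- \frac{1}{89571}\right) \sqrt{322}} = - \frac{89571 \sqrt{322}}{322}$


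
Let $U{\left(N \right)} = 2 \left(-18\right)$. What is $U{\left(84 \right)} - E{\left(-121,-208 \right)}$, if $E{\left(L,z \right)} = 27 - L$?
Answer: $-184$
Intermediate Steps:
$U{\left(N \right)} = -36$
$U{\left(84 \right)} - E{\left(-121,-208 \right)} = -36 - \left(27 - -121\right) = -36 - \left(27 + 121\right) = -36 - 148 = -184$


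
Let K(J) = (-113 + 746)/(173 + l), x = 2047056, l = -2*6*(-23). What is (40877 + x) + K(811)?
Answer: 937482550/449 ≈ 2.0879e+6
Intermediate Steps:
l = 276 (l = -12*(-23) = 276)
K(J) = 633/449 (K(J) = (-113 + 746)/(173 + 276) = 633/449)
(40877 + x) + K(811) = (40877 + 2047056) + 633/449 = 2087933 + 633/449 = 937482550/449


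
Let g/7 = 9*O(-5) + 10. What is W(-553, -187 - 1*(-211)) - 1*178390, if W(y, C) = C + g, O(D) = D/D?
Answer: -178233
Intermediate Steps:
O(D) = 1
g = 133 (g = 7*(9*1 + 10) = 7*(9 + 10) = 7*19 = 133)
W(y, C) = 133 + C (W(y, C) = C + 133 = 133 + C)
W(-553, -187 - 1*(-211)) - 1*178390 = (133 + (-187 - 1*(-211))) - 1*178390 = (133 + (-187 + 211)) - 178390 = (133 + 24) - 178390 = 157 - 178390 = -178233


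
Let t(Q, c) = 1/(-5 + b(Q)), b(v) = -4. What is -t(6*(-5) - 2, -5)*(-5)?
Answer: -5/9 ≈ -0.55556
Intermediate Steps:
t(Q, c) = -⅑ (t(Q, c) = 1/(-5 - 4) = 1/(-9) = -⅑)
-t(6*(-5) - 2, -5)*(-5) = -1*(-⅑)*(-5) = (⅑)*(-5) = -5/9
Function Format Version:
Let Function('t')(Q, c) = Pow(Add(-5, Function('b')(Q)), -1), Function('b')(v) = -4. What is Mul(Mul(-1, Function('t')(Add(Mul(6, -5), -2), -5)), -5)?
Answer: Rational(-5, 9) ≈ -0.55556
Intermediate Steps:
Function('t')(Q, c) = Rational(-1, 9) (Function('t')(Q, c) = Pow(Add(-5, -4), -1) = Pow(-9, -1) = Rational(-1, 9))
Mul(Mul(-1, Function('t')(Add(Mul(6, -5), -2), -5)), -5) = Mul(Mul(-1, Rational(-1, 9)), -5) = Mul(Rational(1, 9), -5) = Rational(-5, 9)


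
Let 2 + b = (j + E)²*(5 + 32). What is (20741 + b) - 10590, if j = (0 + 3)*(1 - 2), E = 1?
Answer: 10297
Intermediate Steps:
j = -3 (j = 3*(-1) = -3)
b = 146 (b = -2 + (-3 + 1)²*(5 + 32) = -2 + (-2)²*37 = -2 + 4*37 = -2 + 148 = 146)
(20741 + b) - 10590 = (20741 + 146) - 10590 = 20887 - 10590 = 10297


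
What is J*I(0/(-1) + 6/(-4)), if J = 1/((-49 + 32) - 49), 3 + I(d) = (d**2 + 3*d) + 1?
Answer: 17/264 ≈ 0.064394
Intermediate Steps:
I(d) = -2 + d**2 + 3*d (I(d) = -3 + ((d**2 + 3*d) + 1) = -3 + (1 + d**2 + 3*d) = -2 + d**2 + 3*d)
J = -1/66 (J = 1/(-17 - 49) = 1/(-66) = -1/66 ≈ -0.015152)
J*I(0/(-1) + 6/(-4)) = -(-2 + (0/(-1) + 6/(-4))**2 + 3*(0/(-1) + 6/(-4)))/66 = -(-2 + (0*(-1) + 6*(-1/4))**2 + 3*(0*(-1) + 6*(-1/4)))/66 = -(-2 + (0 - 3/2)**2 + 3*(0 - 3/2))/66 = -(-2 + (-3/2)**2 + 3*(-3/2))/66 = -(-2 + 9/4 - 9/2)/66 = -1/66*(-17/4) = 17/264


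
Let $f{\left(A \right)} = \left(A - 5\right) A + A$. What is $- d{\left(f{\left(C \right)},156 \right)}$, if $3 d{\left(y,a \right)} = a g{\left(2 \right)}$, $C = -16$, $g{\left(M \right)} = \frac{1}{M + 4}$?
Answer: $- \frac{26}{3} \approx -8.6667$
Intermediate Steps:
$g{\left(M \right)} = \frac{1}{4 + M}$
$f{\left(A \right)} = A + A \left(-5 + A\right)$ ($f{\left(A \right)} = \left(-5 + A\right) A + A = A \left(-5 + A\right) + A = A + A \left(-5 + A\right)$)
$d{\left(y,a \right)} = \frac{a}{18}$ ($d{\left(y,a \right)} = \frac{a \frac{1}{4 + 2}}{3} = \frac{a \frac{1}{6}}{3} = \frac{\frac{1}{6} a}{3} = \frac{a}{18}$)
$- d{\left(f{\left(C \right)},156 \right)} = - \frac{156}{18} = \left(-1\right) \frac{26}{3} = - \frac{26}{3}$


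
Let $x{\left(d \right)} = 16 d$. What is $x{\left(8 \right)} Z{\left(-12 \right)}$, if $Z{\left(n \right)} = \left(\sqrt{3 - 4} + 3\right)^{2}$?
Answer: $1024 + 768 i \approx 1024.0 + 768.0 i$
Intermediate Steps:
$Z{\left(n \right)} = \left(3 + i\right)^{2}$ ($Z{\left(n \right)} = \left(\sqrt{-1} + 3\right)^{2} = \left(i + 3\right)^{2} = \left(3 + i\right)^{2}$)
$x{\left(8 \right)} Z{\left(-12 \right)} = 16 \cdot 8 \left(3 + i\right)^{2} = 128 \left(3 + i\right)^{2}$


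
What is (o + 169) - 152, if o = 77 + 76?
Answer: 170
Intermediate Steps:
o = 153
(o + 169) - 152 = (153 + 169) - 152 = 322 - 152 = 170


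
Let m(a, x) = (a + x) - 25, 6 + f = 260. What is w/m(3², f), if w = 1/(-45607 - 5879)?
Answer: -1/12253668 ≈ -8.1608e-8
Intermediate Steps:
f = 254 (f = -6 + 260 = 254)
m(a, x) = -25 + a + x
w = -1/51486 (w = 1/(-51486) = -1/51486 ≈ -1.9423e-5)
w/m(3², f) = -1/(51486*(-25 + 3² + 254)) = -1/(51486*(-25 + 9 + 254)) = -1/51486/238 = -1/51486*1/238 = -1/12253668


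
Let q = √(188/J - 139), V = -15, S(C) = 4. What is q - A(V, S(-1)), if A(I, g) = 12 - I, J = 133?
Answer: -27 + I*√2433767/133 ≈ -27.0 + 11.73*I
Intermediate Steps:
q = I*√2433767/133 (q = √(188/133 - 139) = √(-18299/133) = I*√2433767/133 ≈ 11.73*I)
q - A(V, S(-1)) = I*√2433767/133 - (12 - 1*(-15)) = I*√2433767/133 - (12 + 15) = I*√2433767/133 - 1*27 = I*√2433767/133 - 27 = -27 + I*√2433767/133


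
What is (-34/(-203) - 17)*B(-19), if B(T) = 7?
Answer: -3417/29 ≈ -117.83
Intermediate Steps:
(-34/(-203) - 17)*B(-19) = (-34/(-203) - 17)*7 = (-34*(-1/203) - 17)*7 = (34/203 - 17)*7 = -3417/203*7 = -3417/29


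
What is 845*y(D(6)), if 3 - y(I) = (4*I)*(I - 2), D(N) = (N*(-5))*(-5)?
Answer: -75033465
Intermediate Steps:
D(N) = 25*N (D(N) = -5*N*(-5) = 25*N)
y(I) = 3 - 4*I*(-2 + I) (y(I) = 3 - 4*I*(I - 2) = 3 - 4*I*(-2 + I))
845*y(D(6)) = 845*(3 - 4*(25*6)² + 8*(25*6)) = 845*(3 - 4*150² + 8*150) = 845*(3 - 4*22500 + 1200) = 845*(3 - 90000 + 1200) = 845*(-88797) = -75033465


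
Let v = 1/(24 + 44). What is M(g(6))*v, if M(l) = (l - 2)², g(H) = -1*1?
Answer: 9/68 ≈ 0.13235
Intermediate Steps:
g(H) = -1
M(l) = (-2 + l)²
v = 1/68 ≈ 0.014706
M(g(6))*v = (-2 - 1)²*(1/68) = (-3)²*(1/68) = 9*(1/68) = 9/68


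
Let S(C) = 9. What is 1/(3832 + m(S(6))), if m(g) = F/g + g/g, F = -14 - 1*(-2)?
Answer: 3/11495 ≈ 0.00026098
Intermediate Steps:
F = -12 (F = -14 + 2 = -12)
m(g) = 1 - 12/g (m(g) = -12/g + g/g = -12/g + 1 = 1 - 12/g)
1/(3832 + m(S(6))) = 1/(3832 + (-12 + 9)/9) = 1/(3832 + (⅑)*(-3)) = 1/(3832 - ⅓) = 1/(11495/3) = 3/11495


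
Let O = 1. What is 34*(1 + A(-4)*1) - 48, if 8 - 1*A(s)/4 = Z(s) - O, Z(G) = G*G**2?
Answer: 9914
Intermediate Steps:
Z(G) = G**3
A(s) = 36 - 4*s**3 (A(s) = 32 - 4*(s**3 - 1*1) = 32 - 4*(s**3 - 1) = 32 - 4*(-1 + s**3) = 32 + (4 - 4*s**3) = 36 - 4*s**3)
34*(1 + A(-4)*1) - 48 = 34*(1 + (36 - 4*(-4)**3)*1) - 48 = 34*(1 + (36 - 4*(-64))*1) - 48 = 34*(1 + (36 + 256)*1) - 48 = 34*(1 + 292*1) - 48 = 34*(1 + 292) - 48 = 34*293 - 48 = 9962 - 48 = 9914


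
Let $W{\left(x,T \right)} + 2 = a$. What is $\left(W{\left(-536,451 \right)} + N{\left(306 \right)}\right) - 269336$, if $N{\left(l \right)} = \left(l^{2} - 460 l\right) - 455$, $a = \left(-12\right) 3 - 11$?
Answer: $-316964$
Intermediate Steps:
$a = -47$ ($a = -36 - 11 = -47$)
$W{\left(x,T \right)} = -49$ ($W{\left(x,T \right)} = -2 - 47 = -49$)
$N{\left(l \right)} = -455 + l^{2} - 460 l$
$\left(W{\left(-536,451 \right)} + N{\left(306 \right)}\right) - 269336 = \left(-49 - \left(141215 - 93636\right)\right) - 269336 = \left(-49 - 47579\right) - 269336 = -47628 - 269336 = -316964$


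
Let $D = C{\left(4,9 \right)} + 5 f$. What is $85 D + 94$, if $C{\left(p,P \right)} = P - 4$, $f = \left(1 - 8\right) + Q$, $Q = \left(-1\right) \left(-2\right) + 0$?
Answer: $-1606$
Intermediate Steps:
$Q = 2$ ($Q = 2 + 0 = 2$)
$f = -5$ ($f = \left(1 - 8\right) + 2 = -7 + 2 = -5$)
$C{\left(p,P \right)} = -4 + P$
$D = -20$ ($D = \left(-4 + 9\right) + 5 \left(-5\right) = 5 - 25 = -20$)
$85 D + 94 = 85 \left(-20\right) + 94 = -1700 + 94 = -1606$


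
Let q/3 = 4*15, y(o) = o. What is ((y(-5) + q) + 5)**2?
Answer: 32400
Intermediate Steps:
q = 180 (q = 3*(4*15) = 3*60 = 180)
((y(-5) + q) + 5)**2 = ((-5 + 180) + 5)**2 = (175 + 5)**2 = 180**2 = 32400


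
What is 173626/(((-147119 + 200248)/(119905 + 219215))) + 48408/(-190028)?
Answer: 2797213850576682/2523999403 ≈ 1.1082e+6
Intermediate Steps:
173626/(((-147119 + 200248)/(119905 + 219215))) + 48408/(-190028) = 173626/((53129/339120)) + 48408*(-1/190028) = 173626/((53129*(1/339120))) - 12102/47507 = 173626/(53129/339120) - 12102/47507 = 173626*(339120/53129) - 12102/47507 = 58880049120/53129 - 12102/47507 = 2797213850576682/2523999403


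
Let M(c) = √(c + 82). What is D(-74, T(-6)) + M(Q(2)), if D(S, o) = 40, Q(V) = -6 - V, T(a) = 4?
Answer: 40 + √74 ≈ 48.602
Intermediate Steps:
M(c) = √(82 + c)
D(-74, T(-6)) + M(Q(2)) = 40 + √(82 + (-6 - 1*2)) = 40 + √(82 + (-6 - 2)) = 40 + √(82 - 8) = 40 + √74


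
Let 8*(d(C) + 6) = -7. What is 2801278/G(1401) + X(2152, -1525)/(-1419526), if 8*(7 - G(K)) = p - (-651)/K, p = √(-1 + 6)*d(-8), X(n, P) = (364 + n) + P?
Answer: 4931768141803934372839/11285048375314730 - 430093254090368*√5/7949870855 ≈ 3.1605e+5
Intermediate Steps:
d(C) = -55/8 (d(C) = -6 + (⅛)*(-7) = -6 - 7/8 = -55/8)
X(n, P) = 364 + P + n
p = -55*√5/8 (p = √(-1 + 6)*(-55/8) = √5*(-55/8) = -55*√5/8 ≈ -15.373)
G(K) = 7 - 651/(8*K) + 55*√5/64 (G(K) = 7 - (-55*√5/8 - (-651)/K)/8 = 7 - (-55*√5/8 + 651/K)/8 = 7 - (651/K - 55*√5/8)/8 = 7 + (-651/(8*K) + 55*√5/64) = 7 - 651/(8*K) + 55*√5/64)
2801278/G(1401) + X(2152, -1525)/(-1419526) = 2801278/(((1/64)*(-5208 + 1401*(448 + 55*√5))/1401)) + (364 - 1525 + 2152)/(-1419526) = 2801278/(((1/64)*(1/1401)*(-5208 + (627648 + 77055*√5)))) + 991*(-1/1419526) = 2801278/(((1/64)*(1/1401)*(622440 + 77055*√5))) - 991/1419526 = 2801278/(25935/3736 + 55*√5/64) - 991/1419526 = -991/1419526 + 2801278/(25935/3736 + 55*√5/64)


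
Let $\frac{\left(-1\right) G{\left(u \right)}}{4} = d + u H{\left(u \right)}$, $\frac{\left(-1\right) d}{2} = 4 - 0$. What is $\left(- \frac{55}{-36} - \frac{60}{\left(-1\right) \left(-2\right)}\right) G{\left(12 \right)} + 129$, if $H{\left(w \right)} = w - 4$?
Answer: $\frac{91361}{9} \approx 10151.0$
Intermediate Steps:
$H{\left(w \right)} = -4 + w$
$d = -8$ ($d = - 2 \left(4 - 0\right) = - 2 \left(4 + 0\right) = \left(-2\right) 4 = -8$)
$G{\left(u \right)} = 32 - 4 u \left(-4 + u\right)$ ($G{\left(u \right)} = - 4 \left(-8 + u \left(-4 + u\right)\right) = 32 - 4 u \left(-4 + u\right)$)
$\left(- \frac{55}{-36} - \frac{60}{\left(-1\right) \left(-2\right)}\right) G{\left(12 \right)} + 129 = \left(- \frac{55}{-36} - \frac{60}{\left(-1\right) \left(-2\right)}\right) \left(32 - 48 \left(-4 + 12\right)\right) + 129 = \left(\left(-55\right) \left(- \frac{1}{36}\right) - \frac{60}{2}\right) \left(32 - 48 \cdot 8\right) + 129 = \left(\frac{55}{36} - 30\right) \left(32 - 384\right) + 129 = \left(\frac{55}{36} - 30\right) \left(-352\right) + 129 = \left(- \frac{1025}{36}\right) \left(-352\right) + 129 = \frac{90200}{9} + 129 = \frac{91361}{9}$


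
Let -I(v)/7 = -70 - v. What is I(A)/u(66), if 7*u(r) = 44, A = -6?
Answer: 784/11 ≈ 71.273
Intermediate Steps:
u(r) = 44/7 (u(r) = (⅐)*44 = 44/7)
I(v) = 490 + 7*v (I(v) = -7*(-70 - v) = 490 + 7*v)
I(A)/u(66) = (490 + 7*(-6))/(44/7) = (490 - 42)*(7/44) = 448*(7/44) = 784/11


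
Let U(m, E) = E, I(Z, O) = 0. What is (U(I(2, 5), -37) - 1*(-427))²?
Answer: 152100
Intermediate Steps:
(U(I(2, 5), -37) - 1*(-427))² = (-37 - 1*(-427))² = (-37 + 427)² = 390² = 152100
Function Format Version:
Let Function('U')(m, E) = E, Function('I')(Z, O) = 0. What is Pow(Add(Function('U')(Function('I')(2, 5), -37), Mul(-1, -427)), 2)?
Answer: 152100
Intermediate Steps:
Pow(Add(Function('U')(Function('I')(2, 5), -37), Mul(-1, -427)), 2) = Pow(Add(-37, Mul(-1, -427)), 2) = Pow(Add(-37, 427), 2) = Pow(390, 2) = 152100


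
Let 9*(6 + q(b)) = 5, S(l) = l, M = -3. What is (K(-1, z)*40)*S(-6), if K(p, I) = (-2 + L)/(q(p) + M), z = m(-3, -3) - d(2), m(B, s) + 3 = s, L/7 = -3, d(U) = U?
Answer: -12420/19 ≈ -653.68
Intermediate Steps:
L = -21 (L = 7*(-3) = -21)
m(B, s) = -3 + s
q(b) = -49/9 (q(b) = -6 + (⅑)*5 = -6 + 5/9 = -49/9)
z = -8 (z = (-3 - 3) - 1*2 = -6 - 2 = -8)
K(p, I) = 207/76 (K(p, I) = (-2 - 21)/(-49/9 - 3) = -23/(-76/9) = -23*(-9/76) = 207/76)
(K(-1, z)*40)*S(-6) = ((207/76)*40)*(-6) = (2070/19)*(-6) = -12420/19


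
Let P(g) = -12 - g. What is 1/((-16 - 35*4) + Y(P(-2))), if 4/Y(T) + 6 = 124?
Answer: -59/9202 ≈ -0.0064116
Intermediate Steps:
Y(T) = 2/59 (Y(T) = 4/(-6 + 124) = 4/118 = 4*(1/118) = 2/59)
1/((-16 - 35*4) + Y(P(-2))) = 1/((-16 - 35*4) + 2/59) = 1/((-16 - 140) + 2/59) = 1/(-156 + 2/59) = 1/(-9202/59) = -59/9202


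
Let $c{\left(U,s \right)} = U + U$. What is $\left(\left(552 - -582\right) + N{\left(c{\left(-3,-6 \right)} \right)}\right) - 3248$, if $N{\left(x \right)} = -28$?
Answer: $-2142$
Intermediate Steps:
$c{\left(U,s \right)} = 2 U$
$\left(\left(552 - -582\right) + N{\left(c{\left(-3,-6 \right)} \right)}\right) - 3248 = \left(\left(552 - -582\right) - 28\right) - 3248 = \left(\left(552 + 582\right) - 28\right) - 3248 = \left(1134 - 28\right) - 3248 = 1106 - 3248 = -2142$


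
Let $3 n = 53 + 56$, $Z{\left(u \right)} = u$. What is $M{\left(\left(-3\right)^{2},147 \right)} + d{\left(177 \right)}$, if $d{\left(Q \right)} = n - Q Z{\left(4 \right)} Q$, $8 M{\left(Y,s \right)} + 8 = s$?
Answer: $- \frac{3006295}{24} \approx -1.2526 \cdot 10^{5}$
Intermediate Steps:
$M{\left(Y,s \right)} = -1 + \frac{s}{8}$
$n = \frac{109}{3}$ ($n = \frac{53 + 56}{3} = \frac{1}{3} \cdot 109 = \frac{109}{3} \approx 36.333$)
$d{\left(Q \right)} = \frac{109}{3} - 4 Q^{2}$ ($d{\left(Q \right)} = \frac{109}{3} - Q 4 Q = \frac{109}{3} - 4 Q Q = \frac{109}{3} - 4 Q^{2}$)
$M{\left(\left(-3\right)^{2},147 \right)} + d{\left(177 \right)} = \left(-1 + \frac{1}{8} \cdot 147\right) + \left(\frac{109}{3} - 4 \cdot 177^{2}\right) = \left(-1 + \frac{147}{8}\right) + \left(\frac{109}{3} - 125316\right) = \frac{139}{8} + \left(\frac{109}{3} - 125316\right) = \frac{139}{8} - \frac{375839}{3} = - \frac{3006295}{24}$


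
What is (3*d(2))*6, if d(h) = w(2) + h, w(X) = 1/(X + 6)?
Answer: 153/4 ≈ 38.250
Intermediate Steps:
w(X) = 1/(6 + X)
d(h) = 1/8 + h (d(h) = 1/(6 + 2) + h = 1/8 + h)
(3*d(2))*6 = (3*(1/8 + 2))*6 = (3*(17/8))*6 = (51/8)*6 = 153/4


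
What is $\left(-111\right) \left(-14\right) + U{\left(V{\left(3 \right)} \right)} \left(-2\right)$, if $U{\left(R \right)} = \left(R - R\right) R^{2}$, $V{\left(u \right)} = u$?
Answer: $1554$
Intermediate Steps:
$U{\left(R \right)} = 0$ ($U{\left(R \right)} = 0 R^{2} = 0$)
$\left(-111\right) \left(-14\right) + U{\left(V{\left(3 \right)} \right)} \left(-2\right) = \left(-111\right) \left(-14\right) + 0 \left(-2\right) = 1554 + 0 = 1554$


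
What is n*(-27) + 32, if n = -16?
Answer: 464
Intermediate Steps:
n*(-27) + 32 = -16*(-27) + 32 = 432 + 32 = 464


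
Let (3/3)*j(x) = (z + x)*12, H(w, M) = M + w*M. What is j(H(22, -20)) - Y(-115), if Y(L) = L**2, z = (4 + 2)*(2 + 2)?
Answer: -18457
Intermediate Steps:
z = 24 (z = 6*4 = 24)
H(w, M) = M + M*w
j(x) = 288 + 12*x (j(x) = (24 + x)*12 = 288 + 12*x)
j(H(22, -20)) - Y(-115) = (288 + 12*(-20*(1 + 22))) - 1*(-115)**2 = (288 + 12*(-20*23)) - 1*13225 = (288 + 12*(-460)) - 13225 = (288 - 5520) - 13225 = -5232 - 13225 = -18457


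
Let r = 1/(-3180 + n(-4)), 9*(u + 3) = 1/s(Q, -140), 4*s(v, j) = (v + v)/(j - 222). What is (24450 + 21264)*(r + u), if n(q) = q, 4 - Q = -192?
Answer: -36488739563/234024 ≈ -1.5592e+5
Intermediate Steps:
Q = 196 (Q = 4 - 1*(-192) = 4 + 192 = 196)
s(v, j) = v/(2*(-222 + j)) (s(v, j) = ((v + v)/(j - 222))/4 = ((2*v)/(-222 + j))/4 = (2*v/(-222 + j))/4 = v/(2*(-222 + j)))
u = -1504/441 (u = -3 + 1/(9*(((½)*196/(-222 - 140)))) = -3 + 1/(9*(((½)*196/(-362)))) = -3 + 1/(9*(((½)*196*(-1/362)))) = -3 + 1/(9*(-49/181)) = -3 + (⅑)*(-181/49) = -3 - 181/441 = -1504/441 ≈ -3.4104)
r = -1/3184 (r = 1/(-3180 - 4) = 1/(-3184) = -1/3184 ≈ -0.00031407)
(24450 + 21264)*(r + u) = (24450 + 21264)*(-1/3184 - 1504/441) = 45714*(-4789177/1404144) = -36488739563/234024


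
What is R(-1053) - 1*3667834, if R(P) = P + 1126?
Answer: -3667761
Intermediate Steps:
R(P) = 1126 + P
R(-1053) - 1*3667834 = (1126 - 1053) - 1*3667834 = 73 - 3667834 = -3667761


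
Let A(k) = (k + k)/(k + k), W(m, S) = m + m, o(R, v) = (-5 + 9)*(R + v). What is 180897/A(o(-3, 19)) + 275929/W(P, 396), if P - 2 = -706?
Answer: 254427047/1408 ≈ 1.8070e+5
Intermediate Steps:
o(R, v) = 4*R + 4*v (o(R, v) = 4*(R + v) = 4*R + 4*v)
P = -704 (P = 2 - 706 = -704)
W(m, S) = 2*m
A(k) = 1 (A(k) = (2*k)/((2*k)) = (2*k)*(1/(2*k)) = 1)
180897/A(o(-3, 19)) + 275929/W(P, 396) = 180897/1 + 275929/((2*(-704))) = 180897*1 + 275929/(-1408) = 180897 + 275929*(-1/1408) = 180897 - 275929/1408 = 254427047/1408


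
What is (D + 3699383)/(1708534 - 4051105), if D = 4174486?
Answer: -2624623/780857 ≈ -3.3612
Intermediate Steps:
(D + 3699383)/(1708534 - 4051105) = (4174486 + 3699383)/(1708534 - 4051105) = 7873869/(-2342571) = 7873869*(-1/2342571) = -2624623/780857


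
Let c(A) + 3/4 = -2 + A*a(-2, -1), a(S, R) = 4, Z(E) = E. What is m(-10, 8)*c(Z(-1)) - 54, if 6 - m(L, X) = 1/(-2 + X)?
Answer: -747/8 ≈ -93.375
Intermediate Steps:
m(L, X) = 6 - 1/(-2 + X)
c(A) = -11/4 + 4*A (c(A) = -3/4 + (-2 + A*4) = -3/4 + (-2 + 4*A) = -11/4 + 4*A)
m(-10, 8)*c(Z(-1)) - 54 = ((-13 + 6*8)/(-2 + 8))*(-11/4 + 4*(-1)) - 54 = ((-13 + 48)/6)*(-11/4 - 4) - 54 = ((1/6)*35)*(-27/4) - 54 = (35/6)*(-27/4) - 54 = -315/8 - 54 = -747/8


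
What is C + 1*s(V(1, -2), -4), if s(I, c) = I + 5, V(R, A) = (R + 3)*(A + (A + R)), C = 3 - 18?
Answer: -22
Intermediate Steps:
C = -15
V(R, A) = (3 + R)*(R + 2*A)
s(I, c) = 5 + I
C + 1*s(V(1, -2), -4) = -15 + 1*(5 + (1**2 + 3*1 + 6*(-2) + 2*(-2)*1)) = -15 + 1*(5 + (1 + 3 - 12 - 4)) = -15 + 1*(5 - 12) = -15 + 1*(-7) = -15 - 7 = -22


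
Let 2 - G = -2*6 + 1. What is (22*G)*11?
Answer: 3146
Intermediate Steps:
G = 13 (G = 2 - (-2*6 + 1) = 2 - (-12 + 1) = 2 - 1*(-11) = 2 + 11 = 13)
(22*G)*11 = (22*13)*11 = 286*11 = 3146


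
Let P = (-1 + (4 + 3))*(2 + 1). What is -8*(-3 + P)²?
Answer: -1800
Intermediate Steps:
P = 18 (P = (-1 + 7)*3 = 6*3 = 18)
-8*(-3 + P)² = -8*(-3 + 18)² = -8*15² = -8*225 = -1800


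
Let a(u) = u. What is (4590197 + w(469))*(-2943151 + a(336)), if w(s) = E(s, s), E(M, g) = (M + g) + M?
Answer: -13512241125260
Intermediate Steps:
E(M, g) = g + 2*M
w(s) = 3*s (w(s) = s + 2*s = 3*s)
(4590197 + w(469))*(-2943151 + a(336)) = (4590197 + 3*469)*(-2943151 + 336) = (4590197 + 1407)*(-2942815) = 4591604*(-2942815) = -13512241125260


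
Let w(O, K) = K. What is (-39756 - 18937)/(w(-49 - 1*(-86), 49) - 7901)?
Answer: 58693/7852 ≈ 7.4749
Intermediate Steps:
(-39756 - 18937)/(w(-49 - 1*(-86), 49) - 7901) = (-39756 - 18937)/(49 - 7901) = -58693/(-7852) = -58693*(-1/7852) = 58693/7852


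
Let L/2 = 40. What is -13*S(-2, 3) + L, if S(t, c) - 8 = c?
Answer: -63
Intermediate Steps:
L = 80 (L = 2*40 = 80)
S(t, c) = 8 + c
-13*S(-2, 3) + L = -13*(8 + 3) + 80 = -13*11 + 80 = -143 + 80 = -63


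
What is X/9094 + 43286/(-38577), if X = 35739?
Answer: 985060519/350819238 ≈ 2.8079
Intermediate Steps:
X/9094 + 43286/(-38577) = 35739/9094 + 43286/(-38577) = 35739*(1/9094) + 43286*(-1/38577) = 35739/9094 - 43286/38577 = 985060519/350819238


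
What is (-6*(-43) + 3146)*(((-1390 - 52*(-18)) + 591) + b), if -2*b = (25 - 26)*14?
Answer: 490176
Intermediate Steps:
b = 7 (b = -(25 - 26)*14/2 = -(-1)*14/2 = -1/2*(-14) = 7)
(-6*(-43) + 3146)*(((-1390 - 52*(-18)) + 591) + b) = (-6*(-43) + 3146)*(((-1390 - 52*(-18)) + 591) + 7) = (258 + 3146)*(((-1390 + 936) + 591) + 7) = 3404*((-454 + 591) + 7) = 3404*(137 + 7) = 3404*144 = 490176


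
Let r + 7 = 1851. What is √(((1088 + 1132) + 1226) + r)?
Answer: 23*√10 ≈ 72.732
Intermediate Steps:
r = 1844 (r = -7 + 1851 = 1844)
√(((1088 + 1132) + 1226) + r) = √(((1088 + 1132) + 1226) + 1844) = √((2220 + 1226) + 1844) = √(3446 + 1844) = √5290 = 23*√10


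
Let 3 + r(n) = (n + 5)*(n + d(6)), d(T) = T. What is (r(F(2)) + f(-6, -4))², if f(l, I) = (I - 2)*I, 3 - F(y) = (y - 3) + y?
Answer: 5929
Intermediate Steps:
F(y) = 6 - 2*y (F(y) = 3 - ((y - 3) + y) = 3 - ((-3 + y) + y) = 3 - (-3 + 2*y) = 3 + (3 - 2*y) = 6 - 2*y)
f(l, I) = I*(-2 + I) (f(l, I) = (-2 + I)*I = I*(-2 + I))
r(n) = -3 + (5 + n)*(6 + n) (r(n) = -3 + (n + 5)*(n + 6) = -3 + (5 + n)*(6 + n))
(r(F(2)) + f(-6, -4))² = ((27 + (6 - 2*2)² + 11*(6 - 2*2)) - 4*(-2 - 4))² = ((27 + (6 - 4)² + 11*(6 - 4)) - 4*(-6))² = ((27 + 2² + 11*2) + 24)² = ((27 + 4 + 22) + 24)² = (53 + 24)² = 77² = 5929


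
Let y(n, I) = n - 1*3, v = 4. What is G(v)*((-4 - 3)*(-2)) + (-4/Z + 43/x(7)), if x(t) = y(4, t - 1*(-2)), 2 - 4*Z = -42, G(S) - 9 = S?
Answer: 2471/11 ≈ 224.64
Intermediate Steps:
G(S) = 9 + S
y(n, I) = -3 + n (y(n, I) = n - 3 = -3 + n)
Z = 11 (Z = 1/2 - 1/4*(-42) = 1/2 + 21/2 = 11)
x(t) = 1 (x(t) = -3 + 4 = 1)
G(v)*((-4 - 3)*(-2)) + (-4/Z + 43/x(7)) = (9 + 4)*((-4 - 3)*(-2)) + (-4/11 + 43/1) = 13*(-7*(-2)) + (-4*1/11 + 43*1) = 13*14 + (-4/11 + 43) = 182 + 469/11 = 2471/11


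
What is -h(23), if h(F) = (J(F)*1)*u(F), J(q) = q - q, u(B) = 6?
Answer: 0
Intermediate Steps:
J(q) = 0
h(F) = 0 (h(F) = (0*1)*6 = 0*6 = 0)
-h(23) = -1*0 = 0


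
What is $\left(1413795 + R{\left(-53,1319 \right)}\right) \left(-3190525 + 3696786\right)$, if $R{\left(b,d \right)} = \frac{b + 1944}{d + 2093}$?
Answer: $\frac{2442137468268491}{3412} \approx 7.1575 \cdot 10^{11}$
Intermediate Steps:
$R{\left(b,d \right)} = \frac{1944 + b}{2093 + d}$
$\left(1413795 + R{\left(-53,1319 \right)}\right) \left(-3190525 + 3696786\right) = \left(1413795 + \frac{1944 - 53}{2093 + 1319}\right) \left(-3190525 + 3696786\right) = \left(1413795 + \frac{1}{3412} \cdot 1891\right) 506261 = \left(1413795 + \frac{1891}{3412}\right) 506261 = \frac{4823870431}{3412} \cdot 506261 = \frac{2442137468268491}{3412}$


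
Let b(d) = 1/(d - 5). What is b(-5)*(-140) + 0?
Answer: 14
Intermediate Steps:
b(d) = 1/(-5 + d)
b(-5)*(-140) + 0 = -140/(-5 - 5) + 0 = -140/(-10) + 0 = -1/10*(-140) + 0 = 14 + 0 = 14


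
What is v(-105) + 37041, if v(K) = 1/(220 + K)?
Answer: 4259716/115 ≈ 37041.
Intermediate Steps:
v(-105) + 37041 = 1/(220 - 105) + 37041 = 1/115 + 37041 = 4259716/115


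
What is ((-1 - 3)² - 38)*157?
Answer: -3454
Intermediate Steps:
((-1 - 3)² - 38)*157 = ((-4)² - 38)*157 = (16 - 38)*157 = -22*157 = -3454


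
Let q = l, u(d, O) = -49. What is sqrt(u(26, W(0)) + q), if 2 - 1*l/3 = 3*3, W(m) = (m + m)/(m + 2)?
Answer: I*sqrt(70) ≈ 8.3666*I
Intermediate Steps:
W(m) = 2*m/(2 + m) (W(m) = (2*m)/(2 + m) = 2*m/(2 + m))
l = -21 (l = 6 - 9*3 = 6 - 3*9 = 6 - 27 = -21)
q = -21
sqrt(u(26, W(0)) + q) = sqrt(-49 - 21) = sqrt(-70) = I*sqrt(70)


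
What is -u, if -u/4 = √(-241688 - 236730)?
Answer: 4*I*√478418 ≈ 2766.7*I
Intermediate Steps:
u = -4*I*√478418 (u = -4*√(-241688 - 236730) = -4*I*√478418 ≈ -2766.7*I)
-u = -(-4)*I*√478418 = 4*I*√478418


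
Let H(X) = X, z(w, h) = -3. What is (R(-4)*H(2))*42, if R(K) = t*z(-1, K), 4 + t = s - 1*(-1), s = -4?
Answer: 1764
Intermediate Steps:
t = -7 (t = -4 + (-4 - 1*(-1)) = -4 + (-4 + 1) = -4 - 3 = -7)
R(K) = 21 (R(K) = -7*(-3) = 21)
(R(-4)*H(2))*42 = (21*2)*42 = 42*42 = 1764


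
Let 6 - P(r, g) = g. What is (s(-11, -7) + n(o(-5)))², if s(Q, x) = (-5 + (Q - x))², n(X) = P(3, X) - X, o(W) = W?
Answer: 9409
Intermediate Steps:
P(r, g) = 6 - g
n(X) = 6 - 2*X (n(X) = (6 - X) - X = 6 - 2*X)
s(Q, x) = (-5 + Q - x)²
(s(-11, -7) + n(o(-5)))² = ((5 - 7 - 1*(-11))² + (6 - 2*(-5)))² = ((5 - 7 + 11)² + (6 + 10))² = (9² + 16)² = (81 + 16)² = 97² = 9409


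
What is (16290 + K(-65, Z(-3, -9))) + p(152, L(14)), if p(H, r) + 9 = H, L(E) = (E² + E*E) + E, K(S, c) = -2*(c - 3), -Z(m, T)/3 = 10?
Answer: 16499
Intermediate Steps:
Z(m, T) = -30 (Z(m, T) = -3*10 = -30)
K(S, c) = 6 - 2*c (K(S, c) = -2*(-3 + c) = 6 - 2*c)
L(E) = E + 2*E² (L(E) = (E² + E²) + E = 2*E² + E = E + 2*E²)
p(H, r) = -9 + H
(16290 + K(-65, Z(-3, -9))) + p(152, L(14)) = (16290 + (6 - 2*(-30))) + (-9 + 152) = (16290 + (6 + 60)) + 143 = (16290 + 66) + 143 = 16356 + 143 = 16499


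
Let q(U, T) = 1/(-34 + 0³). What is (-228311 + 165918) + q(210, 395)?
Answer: -2121363/34 ≈ -62393.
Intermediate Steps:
q(U, T) = -1/34 (q(U, T) = 1/(-34 + 0) = 1/(-34) = -1/34)
(-228311 + 165918) + q(210, 395) = (-228311 + 165918) - 1/34 = -62393 - 1/34 = -2121363/34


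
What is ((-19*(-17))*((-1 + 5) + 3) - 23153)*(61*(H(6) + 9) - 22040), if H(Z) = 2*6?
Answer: 433697028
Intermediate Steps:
H(Z) = 12
((-19*(-17))*((-1 + 5) + 3) - 23153)*(61*(H(6) + 9) - 22040) = ((-19*(-17))*((-1 + 5) + 3) - 23153)*(61*(12 + 9) - 22040) = (323*(4 + 3) - 23153)*(61*21 - 22040) = (323*7 - 23153)*(1281 - 22040) = (2261 - 23153)*(-20759) = -20892*(-20759) = 433697028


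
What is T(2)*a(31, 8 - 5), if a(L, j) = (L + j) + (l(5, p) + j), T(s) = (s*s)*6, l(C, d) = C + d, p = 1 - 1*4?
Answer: 936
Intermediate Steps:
p = -3 (p = 1 - 4 = -3)
T(s) = 6*s**2 (T(s) = s**2*6 = 6*s**2)
a(L, j) = 2 + L + 2*j (a(L, j) = (L + j) + ((5 - 3) + j) = (L + j) + (2 + j) = 2 + L + 2*j)
T(2)*a(31, 8 - 5) = (6*2**2)*(2 + 31 + 2*(8 - 5)) = (6*4)*(2 + 31 + 2*3) = 24*(2 + 31 + 6) = 24*39 = 936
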